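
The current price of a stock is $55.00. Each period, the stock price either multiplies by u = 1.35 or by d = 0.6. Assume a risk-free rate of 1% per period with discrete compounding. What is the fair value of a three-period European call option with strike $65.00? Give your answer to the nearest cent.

Risk-neutral probability p = (1 + 0.01 − 0.6)/(1.35 − 0.6) = 0.4100/0.7500 = 0.5467
Terminal stock prices: S_uuu = 135.3, S_uud = 60.14, S_udd = 26.73, S_ddd = 11.88
Terminal payoffs (S − K): max(70.32, 0) = 70.32, max(-4.857, 0) = 0, max(-38.27, 0) = 0, max(-53.12, 0) = 0
Node uu (S = 100.2): V_uu = 1/1.01·[0.5467·70.3206 + 0.4533·0.0000] = 38.0613
Node ud (S = 44.55): V_ud = 1/1.01·[0.5467·0.0000 + 0.4533·0.0000] = 0.0000
Node dd (S = 19.8): V_dd = 1/1.01·[0.5467·0.0000 + 0.4533·0.0000] = 0.0000
Node u (S = 74.25): V_u = 1/1.01·[0.5467·38.0613 + 0.4533·0.0000] = 20.6009
Node d (S = 33): V_d = 1/1.01·[0.5467·0.0000 + 0.4533·0.0000] = 0.0000
Node 0 (S = 55): V_0 = 1/1.01·[0.5467·20.6009 + 0.4533·0.0000] = 11.1503

$11.15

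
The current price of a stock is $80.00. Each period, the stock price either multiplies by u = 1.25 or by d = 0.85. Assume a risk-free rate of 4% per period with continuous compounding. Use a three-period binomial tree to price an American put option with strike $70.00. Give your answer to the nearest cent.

Risk-neutral probability p = (e^0.04 − 0.85)/(1.25 − 0.85) = 0.1908/0.4000 = 0.4770
Terminal stock prices: S_uuu = 156.2, S_uud = 106.2, S_udd = 72.25, S_ddd = 49.13
Terminal payoffs (K − S): max(-86.25, 0) = 0, max(-36.25, 0) = 0, max(-2.25, 0) = 0, max(20.87, 0) = 20.87
Node uu (S = 125): continuation = e^(−0.04)·[0.4770·0.0000 + 0.5230·0.0000] = 0.0000; exercise value = 0.0000 ≤ continuation, so V_uu = 0.0000
Node ud (S = 85): continuation = e^(−0.04)·[0.4770·0.0000 + 0.5230·0.0000] = 0.0000; exercise value = 0.0000 ≤ continuation, so V_ud = 0.0000
Node dd (S = 57.8): continuation = e^(−0.04)·[0.4770·0.0000 + 0.5230·20.8700] = 10.4865; exercise value = 12.2000 > continuation, so V_dd = 12.2000 (exercise)
Node u (S = 100): continuation = e^(−0.04)·[0.4770·0.0000 + 0.5230·0.0000] = 0.0000; exercise value = 0.0000 ≤ continuation, so V_u = 0.0000
Node d (S = 68): continuation = e^(−0.04)·[0.4770·0.0000 + 0.5230·12.2000] = 6.1301; exercise value = 2.0000 ≤ continuation, so V_d = 6.1301
Node 0 (S = 80): continuation = e^(−0.04)·[0.4770·0.0000 + 0.5230·6.1301] = 3.0802; exercise value = 0.0000 ≤ continuation, so V_0 = 3.0802

$3.08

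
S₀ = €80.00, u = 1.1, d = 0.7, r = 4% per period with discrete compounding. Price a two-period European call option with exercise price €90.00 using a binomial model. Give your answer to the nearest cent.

€4.54

Risk-neutral probability p = (1 + 0.04 − 0.7)/(1.1 − 0.7) = 0.3400/0.4000 = 0.8500
Terminal stock prices: S_uu = 96.8, S_ud = 61.6, S_dd = 39.2
Terminal payoffs (S − K): max(6.8, 0) = 6.8, max(-28.4, 0) = 0, max(-50.8, 0) = 0
Node u (S = 88): V_u = 1/1.04·[0.8500·6.8000 + 0.1500·0.0000] = 5.5577
Node d (S = 56): V_d = 1/1.04·[0.8500·0.0000 + 0.1500·0.0000] = 0.0000
Node 0 (S = 80): V_0 = 1/1.04·[0.8500·5.5577 + 0.1500·0.0000] = 4.5423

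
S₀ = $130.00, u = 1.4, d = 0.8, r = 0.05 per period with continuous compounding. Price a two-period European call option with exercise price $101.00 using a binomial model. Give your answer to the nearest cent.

Risk-neutral probability p = (e^0.05 − 0.8)/(1.4 − 0.8) = 0.2513/0.6000 = 0.4188
Terminal stock prices: S_uu = 254.8, S_ud = 145.6, S_dd = 83.2
Terminal payoffs (S − K): max(153.8, 0) = 153.8, max(44.6, 0) = 44.6, max(-17.8, 0) = 0
Node u (S = 182): V_u = e^(−0.05)·[0.4188·153.8000 + 0.5812·44.6000] = 85.9258
Node d (S = 104): V_d = e^(−0.05)·[0.4188·44.6000 + 0.5812·0.0000] = 17.7669
Node 0 (S = 130): V_0 = e^(−0.05)·[0.4188·85.9258 + 0.5812·17.7669] = 44.0522

$44.05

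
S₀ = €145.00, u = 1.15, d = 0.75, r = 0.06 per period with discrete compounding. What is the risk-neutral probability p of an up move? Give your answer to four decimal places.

Risk-neutral probability p = (1 + 0.06 − 0.75)/(1.15 − 0.75) = 0.3100/0.4000 = 0.7750

p = 0.7750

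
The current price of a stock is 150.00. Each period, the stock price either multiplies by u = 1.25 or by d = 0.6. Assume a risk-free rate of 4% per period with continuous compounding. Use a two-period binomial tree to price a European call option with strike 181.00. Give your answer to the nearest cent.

Risk-neutral probability p = (e^0.04 − 0.6)/(1.25 − 0.6) = 0.4408/0.6500 = 0.6782
Terminal stock prices: S_uu = 234.4, S_ud = 112.5, S_dd = 54
Terminal payoffs (S − K): max(53.38, 0) = 53.38, max(-68.5, 0) = 0, max(-127, 0) = 0
Node u (S = 187.5): V_u = e^(−0.04)·[0.6782·53.3750 + 0.3218·0.0000] = 34.7780
Node d (S = 90): V_d = e^(−0.04)·[0.6782·0.0000 + 0.3218·0.0000] = 0.0000
Node 0 (S = 150): V_0 = e^(−0.04)·[0.6782·34.7780 + 0.3218·0.0000] = 22.6606

22.66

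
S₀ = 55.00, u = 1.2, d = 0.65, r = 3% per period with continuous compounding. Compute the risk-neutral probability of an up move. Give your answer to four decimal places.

p = 0.6917

Risk-neutral probability p = (e^0.03 − 0.65)/(1.2 − 0.65) = 0.3805/0.5500 = 0.6917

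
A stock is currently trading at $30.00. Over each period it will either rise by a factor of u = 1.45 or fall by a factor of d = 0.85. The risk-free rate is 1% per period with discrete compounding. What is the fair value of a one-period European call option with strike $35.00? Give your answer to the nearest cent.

$2.24

Risk-neutral probability p = (1 + 0.01 − 0.85)/(1.45 − 0.85) = 0.1600/0.6000 = 0.2667
Terminal stock prices: S_u = 43.5, S_d = 25.5
Terminal payoffs (S − K): max(8.5, 0) = 8.5, max(-9.5, 0) = 0
Node 0 (S = 30): V_0 = 1/1.01·[0.2667·8.5000 + 0.7333·0.0000] = 2.2442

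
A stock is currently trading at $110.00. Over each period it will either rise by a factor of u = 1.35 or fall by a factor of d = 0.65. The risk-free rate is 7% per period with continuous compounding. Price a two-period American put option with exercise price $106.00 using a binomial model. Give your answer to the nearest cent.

Risk-neutral probability p = (e^0.07 − 0.65)/(1.35 − 0.65) = 0.4225/0.7000 = 0.6036
Terminal stock prices: S_uu = 200.5, S_ud = 96.53, S_dd = 46.48
Terminal payoffs (K − S): max(-94.48, 0) = 0, max(9.475, 0) = 9.475, max(59.52, 0) = 59.52
Node u (S = 148.5): continuation = e^(−0.07)·[0.6036·0.0000 + 0.3964·9.4750] = 3.5021; exercise value = 0.0000 ≤ continuation, so V_u = 3.5021
Node d (S = 71.5): continuation = e^(−0.07)·[0.6036·9.4750 + 0.3964·59.5250] = 27.3337; exercise value = 34.5000 > continuation, so V_d = 34.5000 (exercise)
Node 0 (S = 110): continuation = e^(−0.07)·[0.6036·3.5021 + 0.3964·34.5000] = 14.7227; exercise value = 0.0000 ≤ continuation, so V_0 = 14.7227

$14.72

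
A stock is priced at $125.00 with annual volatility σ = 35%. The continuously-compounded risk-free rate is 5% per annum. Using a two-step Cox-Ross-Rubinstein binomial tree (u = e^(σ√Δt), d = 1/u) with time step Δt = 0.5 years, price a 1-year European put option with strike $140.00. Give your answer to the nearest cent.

$22.97

CRR parameters: u = e^(σ√Δt) = e^(0.35·√0.5) = 1.2808, d = 1/u = 0.7808
Per-period rate: rΔt = 0.05·0.5 = 0.025, so R = e^0.025 = 1.0253
Risk-neutral probability p = (e^0.025 − 0.7808)/(1.2808 − 0.7808) = 0.2446/0.5000 = 0.4891
Terminal stock prices: S_uu = 205.1, S_ud = 125, S_dd = 76.2
Terminal payoffs (K − S): max(-65.06, 0) = 0, max(15, 0) = 15, max(63.8, 0) = 63.8
Node u (S = 160.1): V_u = e^(−0.025)·[0.4891·0.0000 + 0.5109·15.0000] = 7.4748
Node d (S = 97.6): V_d = e^(−0.025)·[0.4891·15.0000 + 0.5109·63.8017] = 38.9484
Node 0 (S = 125): V_0 = e^(−0.025)·[0.4891·7.4748 + 0.5109·38.9484] = 22.9740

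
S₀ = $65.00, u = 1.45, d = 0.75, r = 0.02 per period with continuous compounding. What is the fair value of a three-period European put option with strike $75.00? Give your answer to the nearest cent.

$19.41

Risk-neutral probability p = (e^0.02 − 0.75)/(1.45 − 0.75) = 0.2702/0.7000 = 0.3860
Terminal stock prices: S_uuu = 198.2, S_uud = 102.5, S_udd = 53.02, S_ddd = 27.42
Terminal payoffs (K − S): max(-123.2, 0) = 0, max(-27.5, 0) = 0, max(21.98, 0) = 21.98, max(47.58, 0) = 47.58
Node uu (S = 136.7): V_uu = e^(−0.02)·[0.3860·0.0000 + 0.6140·0.0000] = 0.0000
Node ud (S = 70.69): V_ud = e^(−0.02)·[0.3860·0.0000 + 0.6140·21.9844] = 13.2311
Node dd (S = 36.56): V_dd = e^(−0.02)·[0.3860·21.9844 + 0.6140·47.5781] = 36.9524
Node u (S = 94.25): V_u = e^(−0.02)·[0.3860·0.0000 + 0.6140·13.2311] = 7.9630
Node d (S = 48.75): V_d = e^(−0.02)·[0.3860·13.2311 + 0.6140·36.9524] = 27.2455
Node 0 (S = 65): V_0 = e^(−0.02)·[0.3860·7.9630 + 0.6140·27.2455] = 19.4103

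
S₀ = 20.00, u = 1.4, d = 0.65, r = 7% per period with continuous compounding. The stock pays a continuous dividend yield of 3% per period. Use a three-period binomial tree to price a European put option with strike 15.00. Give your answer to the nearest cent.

1.77

Per-period risk-free factor R = e^0.07 = 1.0725; dividend-adjusted growth = e^(0.07−0.03) = 1.0408.
Risk-neutral probability p = (1.0408 − 0.65)/(1.4 − 0.65) = 0.3908/0.7500 = 0.5211
Terminal stock prices: S_uuu = 54.88, S_uud = 25.48, S_udd = 11.83, S_ddd = 5.492
Terminal payoffs (K − S): max(-39.88, 0) = 0, max(-10.48, 0) = 0, max(3.17, 0) = 3.17, max(9.508, 0) = 9.508
Node uu (S = 39.2): V_uu = e^(−0.07)·[0.5211·0.0000 + 0.4789·0.0000] = 0.0000
Node ud (S = 18.2): V_ud = e^(−0.07)·[0.5211·0.0000 + 0.4789·3.1700] = 1.4155
Node dd (S = 8.45): V_dd = e^(−0.07)·[0.5211·3.1700 + 0.4789·9.5075] = 5.7856
Node u (S = 28): V_u = e^(−0.07)·[0.5211·0.0000 + 0.4789·1.4155] = 0.6321
Node d (S = 13): V_d = e^(−0.07)·[0.5211·1.4155 + 0.4789·5.7856] = 3.2713
Node 0 (S = 20): V_0 = e^(−0.07)·[0.5211·0.6321 + 0.4789·3.2713] = 1.7679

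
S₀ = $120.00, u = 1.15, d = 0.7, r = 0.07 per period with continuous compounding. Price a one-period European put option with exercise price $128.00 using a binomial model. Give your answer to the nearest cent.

Risk-neutral probability p = (e^0.07 − 0.7)/(1.15 − 0.7) = 0.3725/0.4500 = 0.8278
Terminal stock prices: S_u = 138, S_d = 84
Terminal payoffs (K − S): max(-10, 0) = 0, max(44, 0) = 44
Node 0 (S = 120): V_0 = e^(−0.07)·[0.8278·0.0000 + 0.1722·44.0000] = 7.0647

$7.06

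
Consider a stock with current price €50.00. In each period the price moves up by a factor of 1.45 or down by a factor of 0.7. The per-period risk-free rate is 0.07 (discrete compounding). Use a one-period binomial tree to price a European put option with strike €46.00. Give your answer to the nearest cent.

Risk-neutral probability p = (1 + 0.07 − 0.7)/(1.45 − 0.7) = 0.3700/0.7500 = 0.4933
Terminal stock prices: S_u = 72.5, S_d = 35
Terminal payoffs (K − S): max(-26.5, 0) = 0, max(11, 0) = 11
Node 0 (S = 50): V_0 = 1/1.07·[0.4933·0.0000 + 0.5067·11.0000] = 5.2087

€5.21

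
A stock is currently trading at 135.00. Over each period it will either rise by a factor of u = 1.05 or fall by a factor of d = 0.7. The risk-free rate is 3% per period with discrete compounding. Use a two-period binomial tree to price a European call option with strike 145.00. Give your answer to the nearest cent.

Risk-neutral probability p = (1 + 0.03 − 0.7)/(1.05 − 0.7) = 0.3300/0.3500 = 0.9429
Terminal stock prices: S_uu = 148.8, S_ud = 99.22, S_dd = 66.15
Terminal payoffs (S − K): max(3.838, 0) = 3.838, max(-45.78, 0) = 0, max(-78.85, 0) = 0
Node u (S = 141.8): V_u = 1/1.03·[0.9429·3.8375 + 0.0571·0.0000] = 3.5128
Node d (S = 94.5): V_d = 1/1.03·[0.9429·0.0000 + 0.0571·0.0000] = 0.0000
Node 0 (S = 135): V_0 = 1/1.03·[0.9429·3.5128 + 0.0571·0.0000] = 3.2156

3.22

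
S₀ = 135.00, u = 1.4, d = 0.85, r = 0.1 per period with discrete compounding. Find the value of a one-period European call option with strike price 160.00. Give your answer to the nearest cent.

Risk-neutral probability p = (1 + 0.1 − 0.85)/(1.4 − 0.85) = 0.2500/0.5500 = 0.4545
Terminal stock prices: S_u = 189, S_d = 114.8
Terminal payoffs (S − K): max(29, 0) = 29, max(-45.25, 0) = 0
Node 0 (S = 135): V_0 = 1/1.1·[0.4545·29.0000 + 0.5455·0.0000] = 11.9835

11.98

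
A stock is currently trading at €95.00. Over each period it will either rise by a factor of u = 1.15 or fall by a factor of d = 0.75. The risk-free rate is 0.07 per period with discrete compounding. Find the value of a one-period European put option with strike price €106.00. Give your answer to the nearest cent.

€6.50

Risk-neutral probability p = (1 + 0.07 − 0.75)/(1.15 − 0.75) = 0.3200/0.4000 = 0.8000
Terminal stock prices: S_u = 109.2, S_d = 71.25
Terminal payoffs (K − S): max(-3.25, 0) = 0, max(34.75, 0) = 34.75
Node 0 (S = 95): V_0 = 1/1.07·[0.8000·0.0000 + 0.2000·34.7500] = 6.4953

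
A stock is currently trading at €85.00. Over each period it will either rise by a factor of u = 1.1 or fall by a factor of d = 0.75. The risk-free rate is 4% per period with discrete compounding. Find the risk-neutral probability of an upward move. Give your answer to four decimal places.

Risk-neutral probability p = (1 + 0.04 − 0.75)/(1.1 − 0.75) = 0.2900/0.3500 = 0.8286

p = 0.8286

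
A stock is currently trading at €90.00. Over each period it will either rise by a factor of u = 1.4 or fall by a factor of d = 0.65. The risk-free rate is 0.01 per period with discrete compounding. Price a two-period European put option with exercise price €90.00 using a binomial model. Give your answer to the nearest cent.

€17.74

Risk-neutral probability p = (1 + 0.01 − 0.65)/(1.4 − 0.65) = 0.3600/0.7500 = 0.4800
Terminal stock prices: S_uu = 176.4, S_ud = 81.9, S_dd = 38.03
Terminal payoffs (K − S): max(-86.4, 0) = 0, max(8.1, 0) = 8.1, max(51.97, 0) = 51.97
Node u (S = 126): V_u = 1/1.01·[0.4800·0.0000 + 0.5200·8.1000] = 4.1703
Node d (S = 58.5): V_d = 1/1.01·[0.4800·8.1000 + 0.5200·51.9750] = 30.6089
Node 0 (S = 90): V_0 = 1/1.01·[0.4800·4.1703 + 0.5200·30.6089] = 17.7410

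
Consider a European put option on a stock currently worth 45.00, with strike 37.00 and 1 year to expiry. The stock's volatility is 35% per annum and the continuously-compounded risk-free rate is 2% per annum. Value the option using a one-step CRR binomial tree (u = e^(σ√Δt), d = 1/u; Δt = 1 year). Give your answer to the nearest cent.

CRR parameters: u = e^(σ√Δt) = e^(0.35·√1) = 1.4191, d = 1/u = 0.7047
Per-period rate: rΔt = 0.02·1 = 0.02, so R = e^0.02 = 1.0202
Risk-neutral probability p = (e^0.02 − 0.7047)/(1.4191 − 0.7047) = 0.3155/0.7144 = 0.4417
Terminal stock prices: S_u = 63.86, S_d = 31.71
Terminal payoffs (K − S): max(-26.86, 0) = 0, max(5.289, 0) = 5.289
Node 0 (S = 45): V_0 = e^(−0.02)·[0.4417·0.0000 + 0.5583·5.2890] = 2.8946

2.89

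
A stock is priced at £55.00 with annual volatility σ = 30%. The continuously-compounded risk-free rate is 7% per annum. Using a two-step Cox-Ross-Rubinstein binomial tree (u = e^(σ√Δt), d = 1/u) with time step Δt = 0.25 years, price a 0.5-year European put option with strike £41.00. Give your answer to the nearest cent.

CRR parameters: u = e^(σ√Δt) = e^(0.3·√0.25) = 1.1618, d = 1/u = 0.8607
Per-period rate: rΔt = 0.07·0.25 = 0.0175, so R = e^0.0175 = 1.0177
Risk-neutral probability p = (e^0.0175 − 0.8607)/(1.1618 − 0.8607) = 0.1569/0.3011 = 0.5212
Terminal stock prices: S_uu = 74.24, S_ud = 55, S_dd = 40.75
Terminal payoffs (K − S): max(-33.24, 0) = 0, max(-14, 0) = 0, max(0.255, 0) = 0.255
Node u (S = 63.9): V_u = e^(−0.0175)·[0.5212·0.0000 + 0.4788·0.0000] = 0.0000
Node d (S = 47.34): V_d = e^(−0.0175)·[0.5212·0.0000 + 0.4788·0.2550] = 0.1200
Node 0 (S = 55): V_0 = e^(−0.0175)·[0.5212·0.0000 + 0.4788·0.1200] = 0.0564

£0.06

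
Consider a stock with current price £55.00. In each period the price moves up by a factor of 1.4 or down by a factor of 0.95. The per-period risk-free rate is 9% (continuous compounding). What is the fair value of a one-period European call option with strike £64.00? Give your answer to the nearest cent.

Risk-neutral probability p = (e^0.09 − 0.95)/(1.4 − 0.95) = 0.1442/0.4500 = 0.3204
Terminal stock prices: S_u = 77, S_d = 52.25
Terminal payoffs (S − K): max(13, 0) = 13, max(-11.75, 0) = 0
Node 0 (S = 55): V_0 = e^(−0.09)·[0.3204·13.0000 + 0.6796·0.0000] = 3.8066

£3.81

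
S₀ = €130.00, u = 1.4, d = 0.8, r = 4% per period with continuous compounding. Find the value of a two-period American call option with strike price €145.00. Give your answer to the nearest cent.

€16.59

Risk-neutral probability p = (e^0.04 − 0.8)/(1.4 − 0.8) = 0.2408/0.6000 = 0.4014
Terminal stock prices: S_uu = 254.8, S_ud = 145.6, S_dd = 83.2
Terminal payoffs (S − K): max(109.8, 0) = 109.8, max(0.6, 0) = 0.6, max(-61.8, 0) = 0
Node u (S = 182): continuation = e^(−0.04)·[0.4014·109.8000 + 0.5986·0.6000] = 42.6855; exercise value = 37.0000 ≤ continuation, so V_u = 42.6855
Node d (S = 104): continuation = e^(−0.04)·[0.4014·0.6000 + 0.5986·0.0000] = 0.2314; exercise value = 0.0000 ≤ continuation, so V_d = 0.2314
Node 0 (S = 130): continuation = e^(−0.04)·[0.4014·42.6855 + 0.5986·0.2314] = 16.5932; exercise value = 0.0000 ≤ continuation, so V_0 = 16.5932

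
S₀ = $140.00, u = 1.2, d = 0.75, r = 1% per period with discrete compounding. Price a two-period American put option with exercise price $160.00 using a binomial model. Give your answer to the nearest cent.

$31.12

Risk-neutral probability p = (1 + 0.01 − 0.75)/(1.2 − 0.75) = 0.2600/0.4500 = 0.5778
Terminal stock prices: S_uu = 201.6, S_ud = 126, S_dd = 78.75
Terminal payoffs (K − S): max(-41.6, 0) = 0, max(34, 0) = 34, max(81.25, 0) = 81.25
Node u (S = 168): continuation = 1/1.01·[0.5778·0.0000 + 0.4222·34.0000] = 14.2134; exercise value = 0.0000 ≤ continuation, so V_u = 14.2134
Node d (S = 105): continuation = 1/1.01·[0.5778·34.0000 + 0.4222·81.2500] = 53.4158; exercise value = 55.0000 > continuation, so V_d = 55.0000 (exercise)
Node 0 (S = 140): continuation = 1/1.01·[0.5778·14.2134 + 0.4222·55.0000] = 31.1232; exercise value = 20.0000 ≤ continuation, so V_0 = 31.1232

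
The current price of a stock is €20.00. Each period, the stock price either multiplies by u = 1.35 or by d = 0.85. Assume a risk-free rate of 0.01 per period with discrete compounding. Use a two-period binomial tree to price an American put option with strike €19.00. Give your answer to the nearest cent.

€2.06

Risk-neutral probability p = (1 + 0.01 − 0.85)/(1.35 − 0.85) = 0.1600/0.5000 = 0.3200
Terminal stock prices: S_uu = 36.45, S_ud = 22.95, S_dd = 14.45
Terminal payoffs (K − S): max(-17.45, 0) = 0, max(-3.95, 0) = 0, max(4.55, 0) = 4.55
Node u (S = 27): continuation = 1/1.01·[0.3200·0.0000 + 0.6800·0.0000] = 0.0000; exercise value = 0.0000 ≤ continuation, so V_u = 0.0000
Node d (S = 17): continuation = 1/1.01·[0.3200·0.0000 + 0.6800·4.5500] = 3.0634; exercise value = 2.0000 ≤ continuation, so V_d = 3.0634
Node 0 (S = 20): continuation = 1/1.01·[0.3200·0.0000 + 0.6800·3.0634] = 2.0625; exercise value = 0.0000 ≤ continuation, so V_0 = 2.0625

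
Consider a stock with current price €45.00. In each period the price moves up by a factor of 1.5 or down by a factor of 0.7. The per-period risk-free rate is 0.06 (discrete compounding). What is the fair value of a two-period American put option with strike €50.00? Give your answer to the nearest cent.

Risk-neutral probability p = (1 + 0.06 − 0.7)/(1.5 − 0.7) = 0.3600/0.8000 = 0.4500
Terminal stock prices: S_uu = 101.2, S_ud = 47.25, S_dd = 22.05
Terminal payoffs (K − S): max(-51.25, 0) = 0, max(2.75, 0) = 2.75, max(27.95, 0) = 27.95
Node u (S = 67.5): continuation = 1/1.06·[0.4500·0.0000 + 0.5500·2.7500] = 1.4269; exercise value = 0.0000 ≤ continuation, so V_u = 1.4269
Node d (S = 31.5): continuation = 1/1.06·[0.4500·2.7500 + 0.5500·27.9500] = 15.6698; exercise value = 18.5000 > continuation, so V_d = 18.5000 (exercise)
Node 0 (S = 45): continuation = 1/1.06·[0.4500·1.4269 + 0.5500·18.5000] = 10.2048; exercise value = 5.0000 ≤ continuation, so V_0 = 10.2048

€10.20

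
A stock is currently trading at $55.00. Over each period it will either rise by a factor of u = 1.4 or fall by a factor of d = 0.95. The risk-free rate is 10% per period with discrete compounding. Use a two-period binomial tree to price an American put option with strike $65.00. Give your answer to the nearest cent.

$10.00

Risk-neutral probability p = (1 + 0.1 − 0.95)/(1.4 − 0.95) = 0.1500/0.4500 = 0.3333
Terminal stock prices: S_uu = 107.8, S_ud = 73.15, S_dd = 49.64
Terminal payoffs (K − S): max(-42.8, 0) = 0, max(-8.15, 0) = 0, max(15.36, 0) = 15.36
Node u (S = 77): continuation = 1/1.1·[0.3333·0.0000 + 0.6667·0.0000] = 0.0000; exercise value = 0.0000 ≤ continuation, so V_u = 0.0000
Node d (S = 52.25): continuation = 1/1.1·[0.3333·0.0000 + 0.6667·15.3625] = 9.3106; exercise value = 12.7500 > continuation, so V_d = 12.7500 (exercise)
Node 0 (S = 55): continuation = 1/1.1·[0.3333·0.0000 + 0.6667·12.7500] = 7.7273; exercise value = 10.0000 > continuation, so V_0 = 10.0000 (exercise)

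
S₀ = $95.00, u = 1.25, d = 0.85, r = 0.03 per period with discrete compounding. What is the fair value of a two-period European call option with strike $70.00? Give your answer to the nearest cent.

$29.41

Risk-neutral probability p = (1 + 0.03 − 0.85)/(1.25 − 0.85) = 0.1800/0.4000 = 0.4500
Terminal stock prices: S_uu = 148.4, S_ud = 100.9, S_dd = 68.64
Terminal payoffs (S − K): max(78.44, 0) = 78.44, max(30.94, 0) = 30.94, max(-1.363, 0) = 0
Node u (S = 118.8): V_u = 1/1.03·[0.4500·78.4375 + 0.5500·30.9375] = 50.7888
Node d (S = 80.75): V_d = 1/1.03·[0.4500·30.9375 + 0.5500·0.0000] = 13.5164
Node 0 (S = 95): V_0 = 1/1.03·[0.4500·50.7888 + 0.5500·13.5164] = 29.4068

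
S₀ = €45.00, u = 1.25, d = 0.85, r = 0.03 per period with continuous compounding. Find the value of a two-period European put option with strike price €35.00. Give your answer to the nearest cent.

€0.71

Risk-neutral probability p = (e^0.03 − 0.85)/(1.25 − 0.85) = 0.1805/0.4000 = 0.4511
Terminal stock prices: S_uu = 70.31, S_ud = 47.81, S_dd = 32.51
Terminal payoffs (K − S): max(-35.31, 0) = 0, max(-12.81, 0) = 0, max(2.488, 0) = 2.488
Node u (S = 56.25): V_u = e^(−0.03)·[0.4511·0.0000 + 0.5489·0.0000] = 0.0000
Node d (S = 38.25): V_d = e^(−0.03)·[0.4511·0.0000 + 0.5489·2.4875] = 1.3249
Node 0 (S = 45): V_0 = e^(−0.03)·[0.4511·0.0000 + 0.5489·1.3249] = 0.7057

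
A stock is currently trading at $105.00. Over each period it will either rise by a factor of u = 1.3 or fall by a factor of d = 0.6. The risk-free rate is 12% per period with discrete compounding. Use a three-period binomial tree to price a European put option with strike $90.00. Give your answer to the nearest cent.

Risk-neutral probability p = (1 + 0.12 − 0.6)/(1.3 − 0.6) = 0.5200/0.7000 = 0.7429
Terminal stock prices: S_uuu = 230.7, S_uud = 106.5, S_udd = 49.14, S_ddd = 22.68
Terminal payoffs (K − S): max(-140.7, 0) = 0, max(-16.47, 0) = 0, max(40.86, 0) = 40.86, max(67.32, 0) = 67.32
Node uu (S = 177.5): V_uu = 1/1.12·[0.7429·0.0000 + 0.2571·0.0000] = 0.0000
Node ud (S = 81.9): V_ud = 1/1.12·[0.7429·0.0000 + 0.2571·40.8600] = 9.3811
Node dd (S = 37.8): V_dd = 1/1.12·[0.7429·40.8600 + 0.2571·67.3200] = 42.5571
Node u (S = 136.5): V_u = 1/1.12·[0.7429·0.0000 + 0.2571·9.3811] = 2.1538
Node d (S = 63): V_d = 1/1.12·[0.7429·9.3811 + 0.2571·42.5571] = 15.9929
Node 0 (S = 105): V_0 = 1/1.12·[0.7429·2.1538 + 0.2571·15.9929] = 5.1004

$5.10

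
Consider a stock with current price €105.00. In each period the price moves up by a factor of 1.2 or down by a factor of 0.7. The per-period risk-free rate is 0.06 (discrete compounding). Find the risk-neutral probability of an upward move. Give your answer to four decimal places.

Risk-neutral probability p = (1 + 0.06 − 0.7)/(1.2 − 0.7) = 0.3600/0.5000 = 0.7200

p = 0.7200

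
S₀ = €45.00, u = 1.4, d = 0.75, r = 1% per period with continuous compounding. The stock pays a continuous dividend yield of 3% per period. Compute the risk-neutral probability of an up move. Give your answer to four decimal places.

p = 0.3542

Per-period risk-free factor R = e^0.01 = 1.0101; dividend-adjusted growth = e^(0.01−0.03) = 0.9802.
Risk-neutral probability p = (0.9802 − 0.75)/(1.4 − 0.75) = 0.2302/0.6500 = 0.3542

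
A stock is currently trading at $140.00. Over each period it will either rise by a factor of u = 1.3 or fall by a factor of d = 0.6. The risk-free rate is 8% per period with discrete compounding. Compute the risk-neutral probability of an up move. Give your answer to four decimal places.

Risk-neutral probability p = (1 + 0.08 − 0.6)/(1.3 − 0.6) = 0.4800/0.7000 = 0.6857

p = 0.6857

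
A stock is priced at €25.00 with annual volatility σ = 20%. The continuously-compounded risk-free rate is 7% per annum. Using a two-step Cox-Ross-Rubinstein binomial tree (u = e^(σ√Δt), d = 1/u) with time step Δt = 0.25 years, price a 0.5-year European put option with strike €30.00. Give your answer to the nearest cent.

€4.13

CRR parameters: u = e^(σ√Δt) = e^(0.2·√0.25) = 1.1052, d = 1/u = 0.9048
Per-period rate: rΔt = 0.07·0.25 = 0.0175, so R = e^0.0175 = 1.0177
Risk-neutral probability p = (e^0.0175 − 0.9048)/(1.1052 − 0.9048) = 0.1128/0.2003 = 0.5631
Terminal stock prices: S_uu = 30.54, S_ud = 25, S_dd = 20.47
Terminal payoffs (K − S): max(-0.5351, 0) = 0, max(5, 0) = 5, max(9.532, 0) = 9.532
Node u (S = 27.63): V_u = e^(−0.0175)·[0.5631·0.0000 + 0.4369·5.0000] = 2.1464
Node d (S = 22.62): V_d = e^(−0.0175)·[0.5631·5.0000 + 0.4369·9.5317] = 6.8586
Node 0 (S = 25): V_0 = e^(−0.0175)·[0.5631·2.1464 + 0.4369·6.8586] = 4.1320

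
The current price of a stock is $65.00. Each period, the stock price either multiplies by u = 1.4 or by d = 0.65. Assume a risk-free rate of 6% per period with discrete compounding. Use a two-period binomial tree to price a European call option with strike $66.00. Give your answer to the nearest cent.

Risk-neutral probability p = (1 + 0.06 − 0.65)/(1.4 − 0.65) = 0.4100/0.7500 = 0.5467
Terminal stock prices: S_uu = 127.4, S_ud = 59.15, S_dd = 27.46
Terminal payoffs (S − K): max(61.4, 0) = 61.4, max(-6.85, 0) = 0, max(-38.54, 0) = 0
Node u (S = 91): V_u = 1/1.06·[0.5467·61.4000 + 0.4533·0.0000] = 31.6654
Node d (S = 42.25): V_d = 1/1.06·[0.5467·0.0000 + 0.4533·0.0000] = 0.0000
Node 0 (S = 65): V_0 = 1/1.06·[0.5467·31.6654 + 0.4533·0.0000] = 16.3306

$16.33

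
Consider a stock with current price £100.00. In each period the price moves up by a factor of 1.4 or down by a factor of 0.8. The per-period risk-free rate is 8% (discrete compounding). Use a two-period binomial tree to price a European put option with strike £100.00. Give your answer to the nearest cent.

Risk-neutral probability p = (1 + 0.08 − 0.8)/(1.4 − 0.8) = 0.2800/0.6000 = 0.4667
Terminal stock prices: S_uu = 196, S_ud = 112, S_dd = 64
Terminal payoffs (K − S): max(-96, 0) = 0, max(-12, 0) = 0, max(36, 0) = 36
Node u (S = 140): V_u = 1/1.08·[0.4667·0.0000 + 0.5333·0.0000] = 0.0000
Node d (S = 80): V_d = 1/1.08·[0.4667·0.0000 + 0.5333·36.0000] = 17.7778
Node 0 (S = 100): V_0 = 1/1.08·[0.4667·0.0000 + 0.5333·17.7778] = 8.7791

£8.78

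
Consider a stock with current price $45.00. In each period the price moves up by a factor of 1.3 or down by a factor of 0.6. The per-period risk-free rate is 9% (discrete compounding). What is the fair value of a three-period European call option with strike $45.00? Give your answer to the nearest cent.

Risk-neutral probability p = (1 + 0.09 − 0.6)/(1.3 − 0.6) = 0.4900/0.7000 = 0.7000
Terminal stock prices: S_uuu = 98.87, S_uud = 45.63, S_udd = 21.06, S_ddd = 9.72
Terminal payoffs (S − K): max(53.87, 0) = 53.87, max(0.63, 0) = 0.63, max(-23.94, 0) = 0, max(-35.28, 0) = 0
Node uu (S = 76.05): V_uu = 1/1.09·[0.7000·53.8650 + 0.3000·0.6300] = 34.7656
Node ud (S = 35.1): V_ud = 1/1.09·[0.7000·0.6300 + 0.3000·0.0000] = 0.4046
Node dd (S = 16.2): V_dd = 1/1.09·[0.7000·0.0000 + 0.3000·0.0000] = 0.0000
Node u (S = 58.5): V_u = 1/1.09·[0.7000·34.7656 + 0.3000·0.4046] = 22.4379
Node d (S = 27): V_d = 1/1.09·[0.7000·0.4046 + 0.3000·0.0000] = 0.2598
Node 0 (S = 45): V_0 = 1/1.09·[0.7000·22.4379 + 0.3000·0.2598] = 14.4812

$14.48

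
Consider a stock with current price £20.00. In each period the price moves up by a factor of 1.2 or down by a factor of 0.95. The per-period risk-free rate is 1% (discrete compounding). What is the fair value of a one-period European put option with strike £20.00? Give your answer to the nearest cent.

Risk-neutral probability p = (1 + 0.01 − 0.95)/(1.2 − 0.95) = 0.0600/0.2500 = 0.2400
Terminal stock prices: S_u = 24, S_d = 19
Terminal payoffs (K − S): max(-4, 0) = 0, max(1, 0) = 1
Node 0 (S = 20): V_0 = 1/1.01·[0.2400·0.0000 + 0.7600·1.0000] = 0.7525

£0.75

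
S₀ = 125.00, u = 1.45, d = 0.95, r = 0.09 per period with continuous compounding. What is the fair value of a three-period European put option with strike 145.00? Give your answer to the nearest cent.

10.41

Risk-neutral probability p = (e^0.09 − 0.95)/(1.45 − 0.95) = 0.1442/0.5000 = 0.2883
Terminal stock prices: S_uuu = 381.1, S_uud = 249.7, S_udd = 163.6, S_ddd = 107.2
Terminal payoffs (K − S): max(-236.1, 0) = 0, max(-104.7, 0) = 0, max(-18.58, 0) = 0, max(37.83, 0) = 37.83
Node uu (S = 262.8): V_uu = e^(−0.09)·[0.2883·0.0000 + 0.7117·0.0000] = 0.0000
Node ud (S = 172.2): V_ud = e^(−0.09)·[0.2883·0.0000 + 0.7117·0.0000] = 0.0000
Node dd (S = 112.8): V_dd = e^(−0.09)·[0.2883·0.0000 + 0.7117·37.8281] = 24.6034
Node u (S = 181.2): V_u = e^(−0.09)·[0.2883·0.0000 + 0.7117·0.0000] = 0.0000
Node d (S = 118.8): V_d = e^(−0.09)·[0.2883·0.0000 + 0.7117·24.6034] = 16.0021
Node 0 (S = 125): V_0 = e^(−0.09)·[0.2883·0.0000 + 0.7117·16.0021] = 10.4078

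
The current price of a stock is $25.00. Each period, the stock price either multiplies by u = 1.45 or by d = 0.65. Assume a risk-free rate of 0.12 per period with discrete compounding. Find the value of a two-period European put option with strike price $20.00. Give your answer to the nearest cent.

$1.28

Risk-neutral probability p = (1 + 0.12 − 0.65)/(1.45 − 0.65) = 0.4700/0.8000 = 0.5875
Terminal stock prices: S_uu = 52.56, S_ud = 23.56, S_dd = 10.56
Terminal payoffs (K − S): max(-32.56, 0) = 0, max(-3.562, 0) = 0, max(9.437, 0) = 9.437
Node u (S = 36.25): V_u = 1/1.12·[0.5875·0.0000 + 0.4125·0.0000] = 0.0000
Node d (S = 16.25): V_d = 1/1.12·[0.5875·0.0000 + 0.4125·9.4375] = 3.4759
Node 0 (S = 25): V_0 = 1/1.12·[0.5875·0.0000 + 0.4125·3.4759] = 1.2802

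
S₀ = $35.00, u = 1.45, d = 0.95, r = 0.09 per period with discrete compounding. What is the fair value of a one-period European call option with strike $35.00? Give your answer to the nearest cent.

$4.05

Risk-neutral probability p = (1 + 0.09 − 0.95)/(1.45 − 0.95) = 0.1400/0.5000 = 0.2800
Terminal stock prices: S_u = 50.75, S_d = 33.25
Terminal payoffs (S − K): max(15.75, 0) = 15.75, max(-1.75, 0) = 0
Node 0 (S = 35): V_0 = 1/1.09·[0.2800·15.7500 + 0.7200·0.0000] = 4.0459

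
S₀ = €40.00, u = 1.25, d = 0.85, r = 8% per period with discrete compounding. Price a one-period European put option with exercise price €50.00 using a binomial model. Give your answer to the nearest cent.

Risk-neutral probability p = (1 + 0.08 − 0.85)/(1.25 − 0.85) = 0.2300/0.4000 = 0.5750
Terminal stock prices: S_u = 50, S_d = 34
Terminal payoffs (K − S): max(0, 0) = 0, max(16, 0) = 16
Node 0 (S = 40): V_0 = 1/1.08·[0.5750·0.0000 + 0.4250·16.0000] = 6.2963

€6.30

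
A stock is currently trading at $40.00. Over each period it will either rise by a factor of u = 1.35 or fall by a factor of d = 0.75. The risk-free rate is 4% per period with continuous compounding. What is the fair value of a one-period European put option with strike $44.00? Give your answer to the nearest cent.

$6.93

Risk-neutral probability p = (e^0.04 − 0.75)/(1.35 − 0.75) = 0.2908/0.6000 = 0.4847
Terminal stock prices: S_u = 54, S_d = 30
Terminal payoffs (K − S): max(-10, 0) = 0, max(14, 0) = 14
Node 0 (S = 40): V_0 = e^(−0.04)·[0.4847·0.0000 + 0.5153·14.0000] = 6.9315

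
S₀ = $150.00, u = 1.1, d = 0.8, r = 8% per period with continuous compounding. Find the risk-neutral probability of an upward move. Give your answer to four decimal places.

Risk-neutral probability p = (e^0.08 − 0.8)/(1.1 − 0.8) = 0.2833/0.3000 = 0.9443

p = 0.9443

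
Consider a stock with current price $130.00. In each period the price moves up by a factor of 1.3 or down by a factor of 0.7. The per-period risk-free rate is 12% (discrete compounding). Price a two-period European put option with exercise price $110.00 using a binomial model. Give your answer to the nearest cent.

$3.32

Risk-neutral probability p = (1 + 0.12 − 0.7)/(1.3 − 0.7) = 0.4200/0.6000 = 0.7000
Terminal stock prices: S_uu = 219.7, S_ud = 118.3, S_dd = 63.7
Terminal payoffs (K − S): max(-109.7, 0) = 0, max(-8.3, 0) = 0, max(46.3, 0) = 46.3
Node u (S = 169): V_u = 1/1.12·[0.7000·0.0000 + 0.3000·0.0000] = 0.0000
Node d (S = 91): V_d = 1/1.12·[0.7000·0.0000 + 0.3000·46.3000] = 12.4018
Node 0 (S = 130): V_0 = 1/1.12·[0.7000·0.0000 + 0.3000·12.4018] = 3.3219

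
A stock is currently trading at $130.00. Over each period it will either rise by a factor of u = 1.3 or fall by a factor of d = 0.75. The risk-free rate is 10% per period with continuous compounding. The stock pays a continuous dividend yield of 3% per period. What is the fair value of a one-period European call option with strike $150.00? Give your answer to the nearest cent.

$10.08

Per-period risk-free factor R = e^0.1 = 1.1052; dividend-adjusted growth = e^(0.1−0.03) = 1.0725.
Risk-neutral probability p = (1.0725 − 0.75)/(1.3 − 0.75) = 0.3225/0.5500 = 0.5864
Terminal stock prices: S_u = 169, S_d = 97.5
Terminal payoffs (S − K): max(19, 0) = 19, max(-52.5, 0) = 0
Node 0 (S = 130): V_0 = e^(−0.1)·[0.5864·19.0000 + 0.4136·0.0000] = 10.0810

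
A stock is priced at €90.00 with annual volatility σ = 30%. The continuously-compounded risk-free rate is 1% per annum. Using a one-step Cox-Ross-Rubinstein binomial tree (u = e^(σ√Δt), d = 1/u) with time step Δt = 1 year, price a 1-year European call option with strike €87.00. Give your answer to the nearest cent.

€15.09

CRR parameters: u = e^(σ√Δt) = e^(0.3·√1) = 1.3499, d = 1/u = 0.7408
Per-period rate: rΔt = 0.01·1 = 0.01, so R = e^0.01 = 1.0101
Risk-neutral probability p = (e^0.01 − 0.7408)/(1.3499 − 0.7408) = 0.2692/0.6090 = 0.4421
Terminal stock prices: S_u = 121.5, S_d = 66.67
Terminal payoffs (S − K): max(34.49, 0) = 34.49, max(-20.33, 0) = 0
Node 0 (S = 90): V_0 = e^(−0.01)·[0.4421·34.4873 + 0.5579·0.0000] = 15.0937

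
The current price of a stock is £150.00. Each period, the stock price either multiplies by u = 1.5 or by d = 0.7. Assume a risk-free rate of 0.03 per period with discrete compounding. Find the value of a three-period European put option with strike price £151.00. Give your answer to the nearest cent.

£34.40

Risk-neutral probability p = (1 + 0.03 − 0.7)/(1.5 − 0.7) = 0.3300/0.8000 = 0.4125
Terminal stock prices: S_uuu = 506.2, S_uud = 236.2, S_udd = 110.2, S_ddd = 51.45
Terminal payoffs (K − S): max(-355.2, 0) = 0, max(-85.25, 0) = 0, max(40.75, 0) = 40.75, max(99.55, 0) = 99.55
Node uu (S = 337.5): V_uu = 1/1.03·[0.4125·0.0000 + 0.5875·0.0000] = 0.0000
Node ud (S = 157.5): V_ud = 1/1.03·[0.4125·0.0000 + 0.5875·40.7500] = 23.2433
Node dd (S = 73.5): V_dd = 1/1.03·[0.4125·40.7500 + 0.5875·99.5500] = 73.1019
Node u (S = 225): V_u = 1/1.03·[0.4125·0.0000 + 0.5875·23.2433] = 13.2577
Node d (S = 105): V_d = 1/1.03·[0.4125·23.2433 + 0.5875·73.1019] = 51.0051
Node 0 (S = 150): V_0 = 1/1.03·[0.4125·13.2577 + 0.5875·51.0051] = 34.4022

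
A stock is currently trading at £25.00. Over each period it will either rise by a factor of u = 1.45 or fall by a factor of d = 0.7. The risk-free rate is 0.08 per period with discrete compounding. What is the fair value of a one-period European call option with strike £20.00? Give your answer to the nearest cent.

£7.62

Risk-neutral probability p = (1 + 0.08 − 0.7)/(1.45 − 0.7) = 0.3800/0.7500 = 0.5067
Terminal stock prices: S_u = 36.25, S_d = 17.5
Terminal payoffs (S − K): max(16.25, 0) = 16.25, max(-2.5, 0) = 0
Node 0 (S = 25): V_0 = 1/1.08·[0.5067·16.2500 + 0.4933·0.0000] = 7.6235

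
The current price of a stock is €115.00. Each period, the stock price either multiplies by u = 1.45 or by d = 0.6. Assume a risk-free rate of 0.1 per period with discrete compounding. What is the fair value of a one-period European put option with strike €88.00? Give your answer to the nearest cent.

€7.11

Risk-neutral probability p = (1 + 0.1 − 0.6)/(1.45 − 0.6) = 0.5000/0.8500 = 0.5882
Terminal stock prices: S_u = 166.8, S_d = 69
Terminal payoffs (K − S): max(-78.75, 0) = 0, max(19, 0) = 19
Node 0 (S = 115): V_0 = 1/1.1·[0.5882·0.0000 + 0.4118·19.0000] = 7.1123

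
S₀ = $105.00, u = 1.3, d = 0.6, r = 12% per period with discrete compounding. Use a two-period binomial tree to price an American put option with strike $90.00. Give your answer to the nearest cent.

Risk-neutral probability p = (1 + 0.12 − 0.6)/(1.3 − 0.6) = 0.5200/0.7000 = 0.7429
Terminal stock prices: S_uu = 177.5, S_ud = 81.9, S_dd = 37.8
Terminal payoffs (K − S): max(-87.45, 0) = 0, max(8.1, 0) = 8.1, max(52.2, 0) = 52.2
Node u (S = 136.5): continuation = 1/1.12·[0.7429·0.0000 + 0.2571·8.1000] = 1.8597; exercise value = 0.0000 ≤ continuation, so V_u = 1.8597
Node d (S = 63): continuation = 1/1.12·[0.7429·8.1000 + 0.2571·52.2000] = 17.3571; exercise value = 27.0000 > continuation, so V_d = 27.0000 (exercise)
Node 0 (S = 105): continuation = 1/1.12·[0.7429·1.8597 + 0.2571·27.0000] = 7.4325; exercise value = 0.0000 ≤ continuation, so V_0 = 7.4325

$7.43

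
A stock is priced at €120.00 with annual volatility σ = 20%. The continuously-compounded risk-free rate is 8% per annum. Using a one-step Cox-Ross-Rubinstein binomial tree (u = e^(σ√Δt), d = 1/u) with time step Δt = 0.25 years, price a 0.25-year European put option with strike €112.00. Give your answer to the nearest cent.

€1.42

CRR parameters: u = e^(σ√Δt) = e^(0.2·√0.25) = 1.1052, d = 1/u = 0.9048
Per-period rate: rΔt = 0.08·0.25 = 0.02, so R = e^0.02 = 1.0202
Risk-neutral probability p = (e^0.02 − 0.9048)/(1.1052 − 0.9048) = 0.1154/0.2003 = 0.5759
Terminal stock prices: S_u = 132.6, S_d = 108.6
Terminal payoffs (K − S): max(-20.62, 0) = 0, max(3.42, 0) = 3.42
Node 0 (S = 120): V_0 = e^(−0.02)·[0.5759·0.0000 + 0.4241·3.4195] = 1.4216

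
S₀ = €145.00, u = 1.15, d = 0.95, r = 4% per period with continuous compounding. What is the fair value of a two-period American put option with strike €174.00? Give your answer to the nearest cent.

Risk-neutral probability p = (e^0.04 − 0.95)/(1.15 − 0.95) = 0.0908/0.2000 = 0.4541
Terminal stock prices: S_uu = 191.8, S_ud = 158.4, S_dd = 130.9
Terminal payoffs (K − S): max(-17.76, 0) = 0, max(15.59, 0) = 15.59, max(43.14, 0) = 43.14
Node u (S = 166.8): continuation = e^(−0.04)·[0.4541·0.0000 + 0.5459·15.5875] = 8.1763; exercise value = 7.2500 ≤ continuation, so V_u = 8.1763
Node d (S = 137.8): continuation = e^(−0.04)·[0.4541·15.5875 + 0.5459·43.1375] = 29.4274; exercise value = 36.2500 > continuation, so V_d = 36.2500 (exercise)
Node 0 (S = 145): continuation = e^(−0.04)·[0.4541·8.1763 + 0.5459·36.2500] = 22.5814; exercise value = 29.0000 > continuation, so V_0 = 29.0000 (exercise)

€29.00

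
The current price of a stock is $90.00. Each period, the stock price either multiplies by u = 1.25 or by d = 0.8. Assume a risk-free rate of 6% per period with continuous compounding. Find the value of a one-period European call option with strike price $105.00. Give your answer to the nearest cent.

Risk-neutral probability p = (e^0.06 − 0.8)/(1.25 − 0.8) = 0.2618/0.4500 = 0.5819
Terminal stock prices: S_u = 112.5, S_d = 72
Terminal payoffs (S − K): max(7.5, 0) = 7.5, max(-33, 0) = 0
Node 0 (S = 90): V_0 = e^(−0.06)·[0.5819·7.5000 + 0.4181·0.0000] = 4.1098

$4.11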